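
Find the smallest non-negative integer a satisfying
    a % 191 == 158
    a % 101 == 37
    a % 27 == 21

407370

The moduli are pairwise coprime; N = 191·101·27 = 520857.
N/191 = 2727; 2727 ≡ 53 (mod 191); 53·173 ≡ 1, so inverse 173.
N/101 = 5157; 5157 ≡ 6 (mod 101); 6·17 ≡ 1, so inverse 17.
N/27 = 19291; 19291 ≡ 13 (mod 27); 13·25 ≡ 1, so inverse 25.
a ≡ 158·2727·173 + 37·5157·17 + 21·19291·25 = 87911346.
87911346 mod 520857 = 407370.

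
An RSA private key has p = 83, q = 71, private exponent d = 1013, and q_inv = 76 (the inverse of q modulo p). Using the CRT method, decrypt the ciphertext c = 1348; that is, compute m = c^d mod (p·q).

3975

d_p = d mod (p−1) = 1013 mod 82 = 29; d_q = d mod (q−1) = 33.
m₁ = c^(d_p) mod p: c ≡ 20 (mod 83), and 20^29 mod 83 = 74.
m₂ = c^(d_q) mod q: c ≡ 70 (mod 71), and 70^33 mod 71 = 70.
h = q_inv·(m₁ − m₂) mod p = 76·(74 − 70) mod 83 = 55.
m = m₂ + h·q = 70 + 55·71 = 3975.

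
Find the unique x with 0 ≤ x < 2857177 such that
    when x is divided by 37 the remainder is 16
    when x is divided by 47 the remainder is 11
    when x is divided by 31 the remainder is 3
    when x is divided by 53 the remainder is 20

Combine the congruences pairwise.
From x ≡ 16 (mod 37) write x = 16 + 37t. Substituting into x ≡ 11 (mod 47) gives 37t ≡ 42 (mod 47), and since 37⁻¹ ≡ 14 (mod 47), t ≡ 24. Hence x ≡ 16 + 37·24 = 904 (mod 1739).
From x ≡ 904 (mod 1739) write x = 904 + 1739t. Substituting into x ≡ 3 (mod 31) gives 1739t ≡ 29 (mod 31), and since 3⁻¹ ≡ 21 (mod 31), t ≡ 20. Hence x ≡ 904 + 1739·20 = 35684 (mod 53909).
From x ≡ 35684 (mod 53909) write x = 35684 + 53909t. Substituting into x ≡ 20 (mod 53) gives 53909t ≡ 5 (mod 53), and since 8⁻¹ ≡ 20 (mod 53), t ≡ 47. Hence x ≡ 35684 + 53909·47 = 2569407 (mod 2857177).

2569407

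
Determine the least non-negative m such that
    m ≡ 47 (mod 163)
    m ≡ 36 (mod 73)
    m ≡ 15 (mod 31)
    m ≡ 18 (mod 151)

52004871

From m ≡ 47 (mod 163) write m = 47 + 163t. Substituting into m ≡ 36 (mod 73) gives 163t ≡ 62 (mod 73), and since 17⁻¹ ≡ 43 (mod 73), t ≡ 38. Hence m ≡ 47 + 163·38 = 6241 (mod 11899).
From m ≡ 6241 (mod 11899) write m = 6241 + 11899t. Substituting into m ≡ 15 (mod 31) gives 11899t ≡ 5 (mod 31), and since 26⁻¹ ≡ 6 (mod 31), t ≡ 30. Hence m ≡ 6241 + 11899·30 = 363211 (mod 368869).
From m ≡ 363211 (mod 368869) write m = 363211 + 368869t. Substituting into m ≡ 18 (mod 151) gives 368869t ≡ 113 (mod 151), and since 127⁻¹ ≡ 44 (mod 151), t ≡ 140. Hence m ≡ 363211 + 368869·140 = 52004871 (mod 55699219).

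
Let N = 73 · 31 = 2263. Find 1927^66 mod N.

Mod 73: 1927 ≡ 29; 29^66 ≡ 3 (mod 73).
Mod 31: 1927 ≡ 5; by Fermat, exponent reduces to 66 mod 30 = 6; 5^6 ≡ 1 (mod 31).
Combine by CRT: x ≡ 3 (mod 73), x ≡ 1 (mod 31) ⇒ x ≡ 2047 (mod 2263).

2047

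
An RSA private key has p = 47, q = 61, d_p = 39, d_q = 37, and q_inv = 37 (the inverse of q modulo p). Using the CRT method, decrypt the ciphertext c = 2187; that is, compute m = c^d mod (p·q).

712

m₁ = c^(d_p) mod p: c ≡ 25 (mod 47), and 25^39 mod 47 = 7.
m₂ = c^(d_q) mod q: c ≡ 52 (mod 61), and 52^37 mod 61 = 41.
h = q_inv·(m₁ − m₂) mod p = 37·(7 − 41) mod 47 = 11.
m = m₂ + h·q = 41 + 11·61 = 712.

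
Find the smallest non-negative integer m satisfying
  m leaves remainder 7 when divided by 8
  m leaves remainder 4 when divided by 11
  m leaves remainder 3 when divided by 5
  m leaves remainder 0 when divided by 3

From m ≡ 7 (mod 8) write m = 7 + 8t. Substituting into m ≡ 4 (mod 11) gives 8t ≡ 8 (mod 11), and since 8⁻¹ ≡ 7 (mod 11), t ≡ 1. Hence m ≡ 7 + 8·1 = 15 (mod 88).
From m ≡ 15 (mod 88) write m = 15 + 88t. Substituting into m ≡ 3 (mod 5) gives 88t ≡ 3 (mod 5), and since 3⁻¹ ≡ 2 (mod 5), t ≡ 1. Hence m ≡ 15 + 88·1 = 103 (mod 440).
From m ≡ 103 (mod 440) write m = 103 + 440t. Substituting into m ≡ 0 (mod 3) gives 440t ≡ 2 (mod 3), and since 2⁻¹ ≡ 2 (mod 3), t ≡ 1. Hence m ≡ 103 + 440·1 = 543 (mod 1320).

543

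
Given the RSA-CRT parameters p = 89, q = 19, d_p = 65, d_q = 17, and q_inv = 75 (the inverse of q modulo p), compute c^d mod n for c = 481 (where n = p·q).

m₁ = c^(d_p) mod p: c ≡ 36 (mod 89), and 36^65 mod 89 = 42.
m₂ = c^(d_q) mod q: c ≡ 6 (mod 19), and 6^17 mod 19 = 16.
h = q_inv·(m₁ − m₂) mod p = 75·(42 − 16) mod 89 = 81.
m = m₂ + h·q = 16 + 81·19 = 1555.

1555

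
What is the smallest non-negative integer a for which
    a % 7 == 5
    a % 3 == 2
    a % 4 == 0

The moduli are pairwise coprime; N = 7·3·4 = 84.
N/7 = 12; 12 ≡ 5 (mod 7); 5·3 ≡ 1, so inverse 3.
N/3 = 28; 28 ≡ 1 (mod 3), inverse 1.
N/4 = 21; 21 ≡ 1 (mod 4), inverse 1.
a ≡ 5·12·3 + 2·28·1 + 0·21·1 = 236.
236 mod 84 = 68.

68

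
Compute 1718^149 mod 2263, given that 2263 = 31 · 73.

725

Mod 31: 1718 ≡ 13; by Fermat, exponent reduces to 149 mod 30 = 29; 13^29 ≡ 12 (mod 31).
Mod 73: 1718 ≡ 39; by Fermat, exponent reduces to 149 mod 72 = 5; 39^5 ≡ 68 (mod 73).
Combine by CRT: x ≡ 12 (mod 31), x ≡ 68 (mod 73) ⇒ x ≡ 725 (mod 2263).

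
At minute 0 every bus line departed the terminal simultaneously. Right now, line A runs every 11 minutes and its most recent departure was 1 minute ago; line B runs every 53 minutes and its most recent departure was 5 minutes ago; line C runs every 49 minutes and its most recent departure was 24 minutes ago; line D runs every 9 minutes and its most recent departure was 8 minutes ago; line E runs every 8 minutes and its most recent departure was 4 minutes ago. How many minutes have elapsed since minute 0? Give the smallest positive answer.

The moduli are pairwise coprime; N = 11·53·49·9·8 = 2056824.
N/11 = 186984; 186984 ≡ 6 (mod 11); 6·2 ≡ 1, so inverse 2.
N/53 = 38808; 38808 ≡ 12 (mod 53); 12·31 ≡ 1, so inverse 31.
N/49 = 41976; 41976 ≡ 32 (mod 49); 32·23 ≡ 1, so inverse 23.
N/9 = 228536; 228536 ≡ 8 (mod 9); 8·8 ≡ 1, so inverse 8.
N/8 = 257103; 257103 ≡ 7 (mod 8); 7·7 ≡ 1, so inverse 7.
t ≡ 1·186984·2 + 5·38808·31 + 24·41976·23 + 8·228536·8 + 4·257103·7 = 51385148.
51385148 mod 2056824 = 2021372.

2021372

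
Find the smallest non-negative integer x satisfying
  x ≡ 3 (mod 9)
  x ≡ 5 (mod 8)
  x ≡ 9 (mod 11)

669

The moduli are pairwise coprime; N = 9·8·11 = 792.
N/9 = 88; 88 ≡ 7 (mod 9); 7·4 ≡ 1, so inverse 4.
N/8 = 99; 99 ≡ 3 (mod 8); 3·3 ≡ 1, so inverse 3.
N/11 = 72; 72 ≡ 6 (mod 11); 6·2 ≡ 1, so inverse 2.
x ≡ 3·88·4 + 5·99·3 + 9·72·2 = 3837.
3837 mod 792 = 669.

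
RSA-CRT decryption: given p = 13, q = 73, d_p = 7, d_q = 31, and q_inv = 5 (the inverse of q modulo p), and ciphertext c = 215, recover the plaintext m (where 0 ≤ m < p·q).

m₁ = c^(d_p) mod p: c ≡ 7 (mod 13), and 7^7 mod 13 = 6.
m₂ = c^(d_q) mod q: c ≡ 69 (mod 73), and 69^31 mod 73 = 36.
h = q_inv·(m₁ − m₂) mod p = 5·(6 − 36) mod 13 = 6.
m = m₂ + h·q = 36 + 6·73 = 474.

474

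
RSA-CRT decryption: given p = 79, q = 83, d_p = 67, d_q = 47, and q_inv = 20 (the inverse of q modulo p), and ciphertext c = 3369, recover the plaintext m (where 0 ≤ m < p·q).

4681

m₁ = c^(d_p) mod p: c ≡ 51 (mod 79), and 51^67 mod 79 = 20.
m₂ = c^(d_q) mod q: c ≡ 49 (mod 83), and 49^47 mod 83 = 33.
h = q_inv·(m₁ − m₂) mod p = 20·(20 − 33) mod 79 = 56.
m = m₂ + h·q = 33 + 56·83 = 4681.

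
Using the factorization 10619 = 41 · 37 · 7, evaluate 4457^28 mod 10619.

Mod 41: 4457 ≡ 29; 29^28 ≡ 23 (mod 41).
Mod 37: 4457 ≡ 17; 17^28 ≡ 9 (mod 37).
Mod 7: 4457 ≡ 5; by Fermat, exponent reduces to 28 mod 6 = 4; 5^4 ≡ 2 (mod 7).
Combine by CRT: x ≡ 23 (mod 41), x ≡ 9 (mod 37), x ≡ 2 (mod 7) ⇒ x ≡ 5189 (mod 10619).

5189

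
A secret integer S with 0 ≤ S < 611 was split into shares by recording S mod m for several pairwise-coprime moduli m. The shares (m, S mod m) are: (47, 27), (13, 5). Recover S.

Combine the congruences pairwise.
From S ≡ 27 (mod 47) write S = 27 + 47t. Substituting into S ≡ 5 (mod 13) gives 47t ≡ 4 (mod 13), and since 8⁻¹ ≡ 5 (mod 13), t ≡ 7. Hence S ≡ 27 + 47·7 = 356 (mod 611).

356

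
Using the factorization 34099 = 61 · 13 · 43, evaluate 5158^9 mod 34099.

33071

Mod 61: 5158 ≡ 34; 34^9 ≡ 9 (mod 61).
Mod 13: 5158 ≡ 10; 10^9 ≡ 12 (mod 13).
Mod 43: 5158 ≡ 41; 41^9 ≡ 4 (mod 43).
Combine by CRT: x ≡ 9 (mod 61), x ≡ 12 (mod 13), x ≡ 4 (mod 43) ⇒ x ≡ 33071 (mod 34099).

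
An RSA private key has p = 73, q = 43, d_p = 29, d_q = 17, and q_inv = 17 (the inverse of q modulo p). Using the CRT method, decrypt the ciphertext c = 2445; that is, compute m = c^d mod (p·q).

m₁ = c^(d_p) mod p: c ≡ 36 (mod 73), and 36^29 mod 73 = 18.
m₂ = c^(d_q) mod q: c ≡ 37 (mod 43), and 37^17 mod 43 = 7.
h = q_inv·(m₁ − m₂) mod p = 17·(18 − 7) mod 73 = 41.
m = m₂ + h·q = 7 + 41·43 = 1770.

1770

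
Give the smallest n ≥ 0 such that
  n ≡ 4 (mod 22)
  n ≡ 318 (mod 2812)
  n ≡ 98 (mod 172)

917030

gcd(22, 2812) = 2 and 2 | (318 − 4), so the pair is consistent; merging gives n ≡ 20002 (mod 30932), where 30932 = lcm(22, 2812).
gcd(30932, 172) = 4 and 4 | (98 − 20002), so the pair is consistent; merging gives n ≡ 917030 (mod 1330076), where 1330076 = lcm(30932, 172).
The solution is unique modulo lcm(22, 2812, 172) = 1330076.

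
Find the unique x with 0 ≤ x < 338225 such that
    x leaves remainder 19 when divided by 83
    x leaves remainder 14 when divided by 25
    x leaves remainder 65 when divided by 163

142364

The moduli are pairwise coprime; N = 83·25·163 = 338225.
N/83 = 4075; 4075 ≡ 8 (mod 83); 8·52 ≡ 1, so inverse 52.
N/25 = 13529; 13529 ≡ 4 (mod 25); 4·19 ≡ 1, so inverse 19.
N/163 = 2075; 2075 ≡ 119 (mod 163); 119·100 ≡ 1, so inverse 100.
x ≡ 19·4075·52 + 14·13529·19 + 65·2075·100 = 21112314.
21112314 mod 338225 = 142364.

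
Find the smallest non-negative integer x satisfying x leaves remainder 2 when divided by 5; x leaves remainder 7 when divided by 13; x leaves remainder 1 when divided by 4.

137

From x ≡ 2 (mod 5) write x = 2 + 5t. Substituting into x ≡ 7 (mod 13) gives 5t ≡ 5 (mod 13), and since 5⁻¹ ≡ 8 (mod 13), t ≡ 1. Hence x ≡ 2 + 5·1 = 7 (mod 65).
From x ≡ 7 (mod 65) write x = 7 + 65t. Substituting into x ≡ 1 (mod 4) gives 65t ≡ 2 (mod 4), and since 1⁻¹ ≡ 1 (mod 4), t ≡ 2. Hence x ≡ 7 + 65·2 = 137 (mod 260).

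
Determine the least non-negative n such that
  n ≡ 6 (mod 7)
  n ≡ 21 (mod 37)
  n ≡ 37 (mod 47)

11787

The moduli are pairwise coprime; M = 7·37·47 = 12173.
M/7 = 1739; 1739 ≡ 3 (mod 7); 3·5 ≡ 1, so inverse 5.
M/37 = 329; 329 ≡ 33 (mod 37); 33·9 ≡ 1, so inverse 9.
M/47 = 259; 259 ≡ 24 (mod 47); 24·2 ≡ 1, so inverse 2.
n ≡ 6·1739·5 + 21·329·9 + 37·259·2 = 133517.
133517 mod 12173 = 11787.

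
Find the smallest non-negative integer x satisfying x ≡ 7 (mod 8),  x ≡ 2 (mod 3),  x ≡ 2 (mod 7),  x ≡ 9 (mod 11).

From x ≡ 7 (mod 8) write x = 7 + 8t. Substituting into x ≡ 2 (mod 3) gives 8t ≡ 1 (mod 3), and since 2⁻¹ ≡ 2 (mod 3), t ≡ 2. Hence x ≡ 7 + 8·2 = 23 (mod 24).
From x ≡ 23 (mod 24) write x = 23 + 24t. Substituting into x ≡ 2 (mod 7) gives 24t ≡ 0 (mod 7), and since 3⁻¹ ≡ 5 (mod 7), t ≡ 0. Hence x ≡ 23 + 24·0 = 23 (mod 168).
From x ≡ 23 (mod 168) write x = 23 + 168t. Substituting into x ≡ 9 (mod 11) gives 168t ≡ 8 (mod 11), and since 3⁻¹ ≡ 4 (mod 11), t ≡ 10. Hence x ≡ 23 + 168·10 = 1703 (mod 1848).

1703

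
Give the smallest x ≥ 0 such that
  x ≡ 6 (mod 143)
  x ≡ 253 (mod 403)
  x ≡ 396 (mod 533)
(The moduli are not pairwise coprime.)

117123

Combine the congruences pairwise.
gcd(143, 403) = 13 and 13 | (253 − 6), so the pair is consistent; merging gives x ≡ 1865 (mod 4433), where 4433 = lcm(143, 403).
gcd(4433, 533) = 13 and 13 | (396 − 1865), so the pair is consistent; merging gives x ≡ 117123 (mod 181753), where 181753 = lcm(4433, 533).
The solution is unique modulo lcm(143, 403, 533) = 181753.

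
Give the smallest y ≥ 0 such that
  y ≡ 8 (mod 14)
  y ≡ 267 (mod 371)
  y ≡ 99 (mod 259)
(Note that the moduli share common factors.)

6574

Combine the congruences pairwise.
gcd(14, 371) = 7 and 7 | (267 − 8), so the pair is consistent; merging gives y ≡ 638 (mod 742), where 742 = lcm(14, 371).
gcd(742, 259) = 7 and 7 | (99 − 638), so the pair is consistent; merging gives y ≡ 6574 (mod 27454), where 27454 = lcm(742, 259).
The solution is unique modulo lcm(14, 371, 259) = 27454.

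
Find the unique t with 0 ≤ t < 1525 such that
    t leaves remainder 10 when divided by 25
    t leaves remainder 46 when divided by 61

From t ≡ 10 (mod 25) write t = 10 + 25s. Substituting into t ≡ 46 (mod 61) gives 25s ≡ 36 (mod 61), and since 25⁻¹ ≡ 22 (mod 61), s ≡ 60. Hence t ≡ 10 + 25·60 = 1510 (mod 1525).

1510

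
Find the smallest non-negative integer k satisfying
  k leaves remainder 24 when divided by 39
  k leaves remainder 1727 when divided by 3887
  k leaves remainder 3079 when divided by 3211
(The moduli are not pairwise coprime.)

9501

gcd(39, 3887) = 13 and 13 | (1727 − 24), so the pair is consistent; merging gives k ≡ 9501 (mod 11661), where 11661 = lcm(39, 3887).
gcd(11661, 3211) = 169 and 169 | (3079 − 9501), so the pair is consistent; merging gives k ≡ 9501 (mod 221559), where 221559 = lcm(11661, 3211).
The solution is unique modulo lcm(39, 3887, 3211) = 221559.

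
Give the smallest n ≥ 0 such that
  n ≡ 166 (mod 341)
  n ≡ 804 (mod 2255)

gcd(341, 2255) = 11 and 11 | (804 − 166), so the pair is consistent; merging gives n ≡ 23354 (mod 69905), where 69905 = lcm(341, 2255).
The solution is unique modulo lcm(341, 2255) = 69905.

23354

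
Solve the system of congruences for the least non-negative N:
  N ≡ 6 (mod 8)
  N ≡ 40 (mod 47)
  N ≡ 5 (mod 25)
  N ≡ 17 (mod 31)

196030

Combine the congruences pairwise.
From N ≡ 6 (mod 8) write N = 6 + 8t. Substituting into N ≡ 40 (mod 47) gives 8t ≡ 34 (mod 47), and since 8⁻¹ ≡ 6 (mod 47), t ≡ 16. Hence N ≡ 6 + 8·16 = 134 (mod 376).
From N ≡ 134 (mod 376) write N = 134 + 376t. Substituting into N ≡ 5 (mod 25) gives 376t ≡ 21 (mod 25), and since 1⁻¹ ≡ 1 (mod 25), t ≡ 21. Hence N ≡ 134 + 376·21 = 8030 (mod 9400).
From N ≡ 8030 (mod 9400) write N = 8030 + 9400t. Substituting into N ≡ 17 (mod 31) gives 9400t ≡ 16 (mod 31), and since 7⁻¹ ≡ 9 (mod 31), t ≡ 20. Hence N ≡ 8030 + 9400·20 = 196030 (mod 291400).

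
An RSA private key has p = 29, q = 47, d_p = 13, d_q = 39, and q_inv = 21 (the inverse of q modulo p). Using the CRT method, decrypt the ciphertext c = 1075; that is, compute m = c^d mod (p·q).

1116

m₁ = c^(d_p) mod p: c ≡ 2 (mod 29), and 2^13 mod 29 = 14.
m₂ = c^(d_q) mod q: c ≡ 41 (mod 47), and 41^39 mod 47 = 35.
h = q_inv·(m₁ − m₂) mod p = 21·(14 − 35) mod 29 = 23.
m = m₂ + h·q = 35 + 23·47 = 1116.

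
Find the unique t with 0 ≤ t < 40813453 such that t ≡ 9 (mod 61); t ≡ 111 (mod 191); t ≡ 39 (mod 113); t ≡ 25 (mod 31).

36275977

The moduli are pairwise coprime; N = 61·191·113·31 = 40813453.
N/61 = 669073; 669073 ≡ 25 (mod 61); 25·22 ≡ 1, so inverse 22.
N/191 = 213683; 213683 ≡ 145 (mod 191); 145·137 ≡ 1, so inverse 137.
N/113 = 361181; 361181 ≡ 33 (mod 113); 33·24 ≡ 1, so inverse 24.
N/31 = 1316563; 1316563 ≡ 24 (mod 31); 24·22 ≡ 1, so inverse 22.
t ≡ 9·669073·22 + 111·213683·137 + 39·361181·24 + 25·1316563·22 = 4444128901.
4444128901 mod 40813453 = 36275977.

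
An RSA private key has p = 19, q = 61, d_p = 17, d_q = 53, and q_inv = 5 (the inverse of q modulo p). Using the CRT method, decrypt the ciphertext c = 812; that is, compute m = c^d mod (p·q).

1022

m₁ = c^(d_p) mod p: c ≡ 14 (mod 19), and 14^17 mod 19 = 15.
m₂ = c^(d_q) mod q: c ≡ 19 (mod 61), and 19^53 mod 61 = 46.
h = q_inv·(m₁ − m₂) mod p = 5·(15 − 46) mod 19 = 16.
m = m₂ + h·q = 46 + 16·61 = 1022.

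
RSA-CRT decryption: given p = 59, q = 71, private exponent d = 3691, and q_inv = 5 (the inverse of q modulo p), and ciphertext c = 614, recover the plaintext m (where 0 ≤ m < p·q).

2176

d_p = d mod (p−1) = 3691 mod 58 = 37; d_q = d mod (q−1) = 51.
m₁ = c^(d_p) mod p: c ≡ 24 (mod 59), and 24^37 mod 59 = 52.
m₂ = c^(d_q) mod q: c ≡ 46 (mod 71), and 46^51 mod 71 = 46.
h = q_inv·(m₁ − m₂) mod p = 5·(52 − 46) mod 59 = 30.
m = m₂ + h·q = 46 + 30·71 = 2176.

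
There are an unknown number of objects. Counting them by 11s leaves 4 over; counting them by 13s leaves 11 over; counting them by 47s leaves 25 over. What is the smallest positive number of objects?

5900

The moduli are pairwise coprime; M = 11·13·47 = 6721.
M/11 = 611; 611 ≡ 6 (mod 11); 6·2 ≡ 1, so inverse 2.
M/13 = 517; 517 ≡ 10 (mod 13); 10·4 ≡ 1, so inverse 4.
M/47 = 143; 143 ≡ 2 (mod 47); 2·24 ≡ 1, so inverse 24.
N ≡ 4·611·2 + 11·517·4 + 25·143·24 = 113436.
113436 mod 6721 = 5900.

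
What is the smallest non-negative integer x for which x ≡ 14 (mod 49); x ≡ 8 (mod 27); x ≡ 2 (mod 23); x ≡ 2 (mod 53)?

The moduli are pairwise coprime; N = 49·27·23·53 = 1612737.
N/49 = 32913; 32913 ≡ 34 (mod 49); 34·13 ≡ 1, so inverse 13.
N/27 = 59731; 59731 ≡ 7 (mod 27); 7·4 ≡ 1, so inverse 4.
N/23 = 70119; 70119 ≡ 15 (mod 23); 15·20 ≡ 1, so inverse 20.
N/53 = 30429; 30429 ≡ 7 (mod 53); 7·38 ≡ 1, so inverse 38.
x ≡ 14·32913·13 + 8·59731·4 + 2·70119·20 + 2·30429·38 = 13018922.
13018922 mod 1612737 = 117026.

117026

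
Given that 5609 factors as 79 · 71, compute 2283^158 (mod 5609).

Mod 79: 2283 ≡ 71; by Fermat, exponent reduces to 158 mod 78 = 2; 71^2 ≡ 64 (mod 79).
Mod 71: 2283 ≡ 11; by Fermat, exponent reduces to 158 mod 70 = 18; 11^18 ≡ 29 (mod 71).
Combine by CRT: x ≡ 64 (mod 79), x ≡ 29 (mod 71) ⇒ x ≡ 3224 (mod 5609).

3224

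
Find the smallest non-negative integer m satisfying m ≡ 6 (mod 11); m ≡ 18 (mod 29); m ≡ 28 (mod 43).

7123

Combine the congruences pairwise.
From m ≡ 6 (mod 11) write m = 6 + 11t. Substituting into m ≡ 18 (mod 29) gives 11t ≡ 12 (mod 29), and since 11⁻¹ ≡ 8 (mod 29), t ≡ 9. Hence m ≡ 6 + 11·9 = 105 (mod 319).
From m ≡ 105 (mod 319) write m = 105 + 319t. Substituting into m ≡ 28 (mod 43) gives 319t ≡ 9 (mod 43), and since 18⁻¹ ≡ 12 (mod 43), t ≡ 22. Hence m ≡ 105 + 319·22 = 7123 (mod 13717).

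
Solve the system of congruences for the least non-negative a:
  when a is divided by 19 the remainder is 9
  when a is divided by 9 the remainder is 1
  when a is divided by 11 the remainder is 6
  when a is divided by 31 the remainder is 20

13195

Combine the congruences pairwise.
From a ≡ 9 (mod 19) write a = 9 + 19t. Substituting into a ≡ 1 (mod 9) gives 19t ≡ 1 (mod 9), and since 1⁻¹ ≡ 1 (mod 9), t ≡ 1. Hence a ≡ 9 + 19·1 = 28 (mod 171).
From a ≡ 28 (mod 171) write a = 28 + 171t. Substituting into a ≡ 6 (mod 11) gives 171t ≡ 0 (mod 11), and since 6⁻¹ ≡ 2 (mod 11), t ≡ 0. Hence a ≡ 28 + 171·0 = 28 (mod 1881).
From a ≡ 28 (mod 1881) write a = 28 + 1881t. Substituting into a ≡ 20 (mod 31) gives 1881t ≡ 23 (mod 31), and since 21⁻¹ ≡ 3 (mod 31), t ≡ 7. Hence a ≡ 28 + 1881·7 = 13195 (mod 58311).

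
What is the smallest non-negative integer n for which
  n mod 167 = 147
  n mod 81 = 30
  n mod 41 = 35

258663

The moduli are pairwise coprime; M = 167·81·41 = 554607.
M/167 = 3321; 3321 ≡ 148 (mod 167); 148·123 ≡ 1, so inverse 123.
M/81 = 6847; 6847 ≡ 43 (mod 81); 43·49 ≡ 1, so inverse 49.
M/41 = 13527; 13527 ≡ 38 (mod 41); 38·27 ≡ 1, so inverse 27.
n ≡ 147·3321·123 + 30·6847·49 + 35·13527·27 = 82895106.
82895106 mod 554607 = 258663.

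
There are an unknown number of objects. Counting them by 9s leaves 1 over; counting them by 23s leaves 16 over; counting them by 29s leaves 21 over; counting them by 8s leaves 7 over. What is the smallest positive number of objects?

The moduli are pairwise coprime; M = 9·23·29·8 = 48024.
M/9 = 5336; 5336 ≡ 8 (mod 9); 8·8 ≡ 1, so inverse 8.
M/23 = 2088; 2088 ≡ 18 (mod 23); 18·9 ≡ 1, so inverse 9.
M/29 = 1656; 1656 ≡ 3 (mod 29); 3·10 ≡ 1, so inverse 10.
M/8 = 6003; 6003 ≡ 3 (mod 8); 3·3 ≡ 1, so inverse 3.
N ≡ 1·5336·8 + 16·2088·9 + 21·1656·10 + 7·6003·3 = 817183.
817183 mod 48024 = 775.

775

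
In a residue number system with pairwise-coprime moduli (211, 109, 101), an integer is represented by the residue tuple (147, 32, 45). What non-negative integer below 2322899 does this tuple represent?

From x ≡ 147 (mod 211) write x = 147 + 211t. Substituting into x ≡ 32 (mod 109) gives 211t ≡ 103 (mod 109), and since 102⁻¹ ≡ 31 (mod 109), t ≡ 32. Hence x ≡ 147 + 211·32 = 6899 (mod 22999).
From x ≡ 6899 (mod 22999) write x = 6899 + 22999t. Substituting into x ≡ 45 (mod 101) gives 22999t ≡ 14 (mod 101), and since 72⁻¹ ≡ 94 (mod 101), t ≡ 3. Hence x ≡ 6899 + 22999·3 = 75896 (mod 2322899).

75896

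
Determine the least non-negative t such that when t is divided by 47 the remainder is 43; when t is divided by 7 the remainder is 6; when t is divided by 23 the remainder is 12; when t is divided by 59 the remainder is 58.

From t ≡ 43 (mod 47) write t = 43 + 47s. Substituting into t ≡ 6 (mod 7) gives 47s ≡ 5 (mod 7), and since 5⁻¹ ≡ 3 (mod 7), s ≡ 1. Hence t ≡ 43 + 47·1 = 90 (mod 329).
From t ≡ 90 (mod 329) write t = 90 + 329s. Substituting into t ≡ 12 (mod 23) gives 329s ≡ 14 (mod 23), and since 7⁻¹ ≡ 10 (mod 23), s ≡ 2. Hence t ≡ 90 + 329·2 = 748 (mod 7567).
From t ≡ 748 (mod 7567) write t = 748 + 7567s. Substituting into t ≡ 58 (mod 59) gives 7567s ≡ 18 (mod 59), and since 15⁻¹ ≡ 4 (mod 59), s ≡ 13. Hence t ≡ 748 + 7567·13 = 99119 (mod 446453).

99119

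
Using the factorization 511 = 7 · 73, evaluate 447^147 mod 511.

Mod 7: 447 ≡ 6; by Fermat, exponent reduces to 147 mod 6 = 3; 6^3 ≡ 6 (mod 7).
Mod 73: 447 ≡ 9; by Fermat, exponent reduces to 147 mod 72 = 3; 9^3 ≡ 72 (mod 73).
Combine by CRT: x ≡ 6 (mod 7), x ≡ 72 (mod 73) ⇒ x ≡ 510 (mod 511).

510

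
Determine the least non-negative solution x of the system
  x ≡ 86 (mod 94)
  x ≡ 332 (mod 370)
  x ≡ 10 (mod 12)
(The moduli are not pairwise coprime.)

15502

gcd(94, 370) = 2 and 2 | (332 − 86), so the pair is consistent; merging gives x ≡ 15502 (mod 17390), where 17390 = lcm(94, 370).
gcd(17390, 12) = 2 and 2 | (10 − 15502), so the pair is consistent; merging gives x ≡ 15502 (mod 104340), where 104340 = lcm(17390, 12).
The solution is unique modulo lcm(94, 370, 12) = 104340.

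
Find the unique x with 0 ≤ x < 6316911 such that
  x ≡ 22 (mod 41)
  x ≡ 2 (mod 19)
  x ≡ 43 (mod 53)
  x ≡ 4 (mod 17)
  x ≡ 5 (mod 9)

4147664

The moduli are pairwise coprime; N = 41·19·53·17·9 = 6316911.
N/41 = 154071; 154071 ≡ 34 (mod 41); 34·35 ≡ 1, so inverse 35.
N/19 = 332469; 332469 ≡ 7 (mod 19); 7·11 ≡ 1, so inverse 11.
N/53 = 119187; 119187 ≡ 43 (mod 53); 43·37 ≡ 1, so inverse 37.
N/17 = 371583; 371583 ≡ 14 (mod 17); 14·11 ≡ 1, so inverse 11.
N/9 = 701879; 701879 ≡ 5 (mod 9); 5·2 ≡ 1, so inverse 2.
x ≡ 22·154071·35 + 2·332469·11 + 43·119187·37 + 4·371583·11 + 5·701879·2 = 338943947.
338943947 mod 6316911 = 4147664.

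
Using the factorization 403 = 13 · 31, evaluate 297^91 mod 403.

80

Mod 13: 297 ≡ 11; by Fermat, exponent reduces to 91 mod 12 = 7; 11^7 ≡ 2 (mod 13).
Mod 31: 297 ≡ 18; by Fermat, exponent reduces to 91 mod 30 = 1; 18^1 ≡ 18 (mod 31).
Combine by CRT: x ≡ 2 (mod 13), x ≡ 18 (mod 31) ⇒ x ≡ 80 (mod 403).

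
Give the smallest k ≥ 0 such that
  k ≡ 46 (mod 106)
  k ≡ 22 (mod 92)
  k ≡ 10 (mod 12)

1954

Combine the congruences pairwise.
gcd(106, 92) = 2 and 2 | (22 − 46), so the pair is consistent; merging gives k ≡ 1954 (mod 4876), where 4876 = lcm(106, 92).
gcd(4876, 12) = 4 and 4 | (10 − 1954), so the pair is consistent; merging gives k ≡ 1954 (mod 14628), where 14628 = lcm(4876, 12).
The solution is unique modulo lcm(106, 92, 12) = 14628.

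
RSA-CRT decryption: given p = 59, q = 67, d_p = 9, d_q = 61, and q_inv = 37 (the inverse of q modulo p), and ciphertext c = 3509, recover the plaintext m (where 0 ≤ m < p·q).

m₁ = c^(d_p) mod p: c ≡ 28 (mod 59), and 28^9 mod 59 = 5.
m₂ = c^(d_q) mod q: c ≡ 25 (mod 67), and 25^61 mod 67 = 62.
h = q_inv·(m₁ − m₂) mod p = 37·(5 − 62) mod 59 = 15.
m = m₂ + h·q = 62 + 15·67 = 1067.

1067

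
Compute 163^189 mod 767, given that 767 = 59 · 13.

Mod 59: 163 ≡ 45; by Fermat, exponent reduces to 189 mod 58 = 15; 45^15 ≡ 35 (mod 59).
Mod 13: 163 ≡ 7; by Fermat, exponent reduces to 189 mod 12 = 9; 7^9 ≡ 8 (mod 13).
Combine by CRT: x ≡ 35 (mod 59), x ≡ 8 (mod 13) ⇒ x ≡ 684 (mod 767).

684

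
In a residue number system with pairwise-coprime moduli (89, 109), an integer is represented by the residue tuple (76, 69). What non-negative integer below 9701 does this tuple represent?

From x ≡ 76 (mod 89) write x = 76 + 89t. Substituting into x ≡ 69 (mod 109) gives 89t ≡ 102 (mod 109), and since 89⁻¹ ≡ 49 (mod 109), t ≡ 93. Hence x ≡ 76 + 89·93 = 8353 (mod 9701).

8353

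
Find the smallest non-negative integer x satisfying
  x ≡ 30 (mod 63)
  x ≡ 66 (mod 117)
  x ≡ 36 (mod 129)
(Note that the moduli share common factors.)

7905

gcd(63, 117) = 9 and 9 | (66 − 30), so the pair is consistent; merging gives x ≡ 534 (mod 819), where 819 = lcm(63, 117).
gcd(819, 129) = 3 and 3 | (36 − 534), so the pair is consistent; merging gives x ≡ 7905 (mod 35217), where 35217 = lcm(819, 129).
The solution is unique modulo lcm(63, 117, 129) = 35217.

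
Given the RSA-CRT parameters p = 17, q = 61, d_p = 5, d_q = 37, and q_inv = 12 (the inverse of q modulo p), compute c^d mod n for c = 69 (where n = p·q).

1004

m₁ = c^(d_p) mod p: c ≡ 1 (mod 17), and 1^5 mod 17 = 1.
m₂ = c^(d_q) mod q: c ≡ 8 (mod 61), and 8^37 mod 61 = 28.
h = q_inv·(m₁ − m₂) mod p = 12·(1 − 28) mod 17 = 16.
m = m₂ + h·q = 28 + 16·61 = 1004.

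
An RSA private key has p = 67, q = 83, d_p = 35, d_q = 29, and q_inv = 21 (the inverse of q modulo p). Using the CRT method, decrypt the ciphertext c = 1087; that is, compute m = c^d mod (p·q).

m₁ = c^(d_p) mod p: c ≡ 15 (mod 67), and 15^35 mod 67 = 24.
m₂ = c^(d_q) mod q: c ≡ 8 (mod 83), and 8^29 mod 83 = 32.
h = q_inv·(m₁ − m₂) mod p = 21·(24 − 32) mod 67 = 33.
m = m₂ + h·q = 32 + 33·83 = 2771.

2771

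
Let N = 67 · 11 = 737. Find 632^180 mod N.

Mod 67: 632 ≡ 29; by Fermat, exponent reduces to 180 mod 66 = 48; 29^48 ≡ 1 (mod 67).
Mod 11: 632 ≡ 5; since 10 | 180, by Fermat 5^180 ≡ 1 (mod 11).
Combine by CRT: x ≡ 1 (mod 67), x ≡ 1 (mod 11) ⇒ x ≡ 1 (mod 737).

1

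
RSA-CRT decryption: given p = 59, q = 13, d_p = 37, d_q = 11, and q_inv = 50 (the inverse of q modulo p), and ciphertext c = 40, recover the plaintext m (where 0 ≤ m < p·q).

m₁ = c^(d_p) mod p: c ≡ 40 (mod 59), and 40^37 mod 59 = 18.
m₂ = c^(d_q) mod q: c ≡ 1 (mod 13), and 1^11 mod 13 = 1.
h = q_inv·(m₁ − m₂) mod p = 50·(18 − 1) mod 59 = 24.
m = m₂ + h·q = 1 + 24·13 = 313.

313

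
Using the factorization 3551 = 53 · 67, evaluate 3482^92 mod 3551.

2401

Mod 53: 3482 ≡ 37; by Fermat, exponent reduces to 92 mod 52 = 40; 37^40 ≡ 16 (mod 53).
Mod 67: 3482 ≡ 65; by Fermat, exponent reduces to 92 mod 66 = 26; 65^26 ≡ 56 (mod 67).
Combine by CRT: x ≡ 16 (mod 53), x ≡ 56 (mod 67) ⇒ x ≡ 2401 (mod 3551).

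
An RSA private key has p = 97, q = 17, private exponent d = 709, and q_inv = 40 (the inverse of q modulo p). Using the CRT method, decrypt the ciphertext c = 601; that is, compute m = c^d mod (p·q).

1435

d_p = d mod (p−1) = 709 mod 96 = 37; d_q = d mod (q−1) = 5.
m₁ = c^(d_p) mod p: c ≡ 19 (mod 97), and 19^37 mod 97 = 77.
m₂ = c^(d_q) mod q: c ≡ 6 (mod 17), and 6^5 mod 17 = 7.
h = q_inv·(m₁ − m₂) mod p = 40·(77 − 7) mod 97 = 84.
m = m₂ + h·q = 7 + 84·17 = 1435.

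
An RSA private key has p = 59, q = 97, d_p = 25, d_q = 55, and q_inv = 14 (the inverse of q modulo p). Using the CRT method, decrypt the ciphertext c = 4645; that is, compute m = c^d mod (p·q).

1584

m₁ = c^(d_p) mod p: c ≡ 43 (mod 59), and 43^25 mod 59 = 50.
m₂ = c^(d_q) mod q: c ≡ 86 (mod 97), and 86^55 mod 97 = 32.
h = q_inv·(m₁ − m₂) mod p = 14·(50 − 32) mod 59 = 16.
m = m₂ + h·q = 32 + 16·97 = 1584.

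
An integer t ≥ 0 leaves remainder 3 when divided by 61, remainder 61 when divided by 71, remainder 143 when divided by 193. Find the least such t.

68079

From t ≡ 3 (mod 61) write t = 3 + 61s. Substituting into t ≡ 61 (mod 71) gives 61s ≡ 58 (mod 71), and since 61⁻¹ ≡ 7 (mod 71), s ≡ 51. Hence t ≡ 3 + 61·51 = 3114 (mod 4331).
From t ≡ 3114 (mod 4331) write t = 3114 + 4331s. Substituting into t ≡ 143 (mod 193) gives 4331s ≡ 117 (mod 193), and since 85⁻¹ ≡ 109 (mod 193), s ≡ 15. Hence t ≡ 3114 + 4331·15 = 68079 (mod 835883).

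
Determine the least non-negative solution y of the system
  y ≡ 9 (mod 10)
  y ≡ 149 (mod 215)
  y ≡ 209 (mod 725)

Combine the congruences pairwise.
gcd(10, 215) = 5 and 5 | (149 − 9), so the pair is consistent; merging gives y ≡ 149 (mod 430), where 430 = lcm(10, 215).
gcd(430, 725) = 5 and 5 | (209 − 149), so the pair is consistent; merging gives y ≡ 7459 (mod 62350), where 62350 = lcm(430, 725).
The solution is unique modulo lcm(10, 215, 725) = 62350.

7459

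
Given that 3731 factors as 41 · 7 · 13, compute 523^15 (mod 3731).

573

Mod 41: 523 ≡ 31; 31^15 ≡ 40 (mod 41).
Mod 7: 523 ≡ 5; by Fermat, exponent reduces to 15 mod 6 = 3; 5^3 ≡ 6 (mod 7).
Mod 13: 523 ≡ 3; by Fermat, exponent reduces to 15 mod 12 = 3; 3^3 ≡ 1 (mod 13).
Combine by CRT: x ≡ 40 (mod 41), x ≡ 6 (mod 7), x ≡ 1 (mod 13) ⇒ x ≡ 573 (mod 3731).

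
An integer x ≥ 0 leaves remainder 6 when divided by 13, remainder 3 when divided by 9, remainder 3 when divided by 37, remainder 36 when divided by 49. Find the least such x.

26643

The moduli are pairwise coprime; N = 13·9·37·49 = 212121.
N/13 = 16317; 16317 ≡ 2 (mod 13); 2·7 ≡ 1, so inverse 7.
N/9 = 23569; 23569 ≡ 7 (mod 9); 7·4 ≡ 1, so inverse 4.
N/37 = 5733; 5733 ≡ 35 (mod 37); 35·18 ≡ 1, so inverse 18.
N/49 = 4329; 4329 ≡ 17 (mod 49); 17·26 ≡ 1, so inverse 26.
x ≡ 6·16317·7 + 3·23569·4 + 3·5733·18 + 36·4329·26 = 5329668.
5329668 mod 212121 = 26643.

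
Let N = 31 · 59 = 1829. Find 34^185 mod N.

Mod 31: 34 ≡ 3; by Fermat, exponent reduces to 185 mod 30 = 5; 3^5 ≡ 26 (mod 31).
Mod 59: 34 ≡ 34; by Fermat, exponent reduces to 185 mod 58 = 11; 34^11 ≡ 13 (mod 59).
Combine by CRT: x ≡ 26 (mod 31), x ≡ 13 (mod 59) ⇒ x ≡ 367 (mod 1829).

367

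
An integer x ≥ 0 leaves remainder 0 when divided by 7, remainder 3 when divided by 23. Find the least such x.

49

From x ≡ 0 (mod 7) write x = 0 + 7t. Substituting into x ≡ 3 (mod 23) gives 7t ≡ 3 (mod 23), and since 7⁻¹ ≡ 10 (mod 23), t ≡ 7. Hence x ≡ 0 + 7·7 = 49 (mod 161).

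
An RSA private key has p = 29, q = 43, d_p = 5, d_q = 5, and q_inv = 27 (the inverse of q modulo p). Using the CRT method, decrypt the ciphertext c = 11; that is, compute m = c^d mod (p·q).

m₁ = c^(d_p) mod p: c ≡ 11 (mod 29), and 11^5 mod 29 = 14.
m₂ = c^(d_q) mod q: c ≡ 11 (mod 43), and 11^5 mod 43 = 16.
h = q_inv·(m₁ − m₂) mod p = 27·(14 − 16) mod 29 = 4.
m = m₂ + h·q = 16 + 4·43 = 188.

188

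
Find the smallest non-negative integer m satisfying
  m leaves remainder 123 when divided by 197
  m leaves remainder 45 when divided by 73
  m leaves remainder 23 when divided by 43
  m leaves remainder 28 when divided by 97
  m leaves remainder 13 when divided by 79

The moduli are pairwise coprime; N = 197·73·43·97·79 = 4738668929.
N/197 = 24054157; 24054157 ≡ 63 (mod 197); 63·172 ≡ 1, so inverse 172.
N/73 = 64913273; 64913273 ≡ 67 (mod 73); 67·12 ≡ 1, so inverse 12.
N/43 = 110201603; 110201603 ≡ 42 (mod 43); 42·42 ≡ 1, so inverse 42.
N/97 = 48852257; 48852257 ≡ 50 (mod 97); 50·33 ≡ 1, so inverse 33.
N/79 = 59983151; 59983151 ≡ 31 (mod 79); 31·51 ≡ 1, so inverse 51.
m ≡ 123·24054157·172 + 45·64913273·12 + 23·110201603·42 + 28·48852257·33 + 13·59983151·51 = 735305975991.
735305975991 mod 4738668929 = 812291996.

812291996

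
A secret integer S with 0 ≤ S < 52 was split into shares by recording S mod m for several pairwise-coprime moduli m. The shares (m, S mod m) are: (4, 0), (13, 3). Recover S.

Combine the congruences pairwise.
From S ≡ 0 (mod 4) write S = 0 + 4t. Substituting into S ≡ 3 (mod 13) gives 4t ≡ 3 (mod 13), and since 4⁻¹ ≡ 10 (mod 13), t ≡ 4. Hence S ≡ 0 + 4·4 = 16 (mod 52).

16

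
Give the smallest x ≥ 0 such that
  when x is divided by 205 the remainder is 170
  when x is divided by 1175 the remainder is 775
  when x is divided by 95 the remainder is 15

447275

gcd(205, 1175) = 5 and 5 | (775 − 170), so the pair is consistent; merging gives x ≡ 13700 (mod 48175), where 48175 = lcm(205, 1175).
gcd(48175, 95) = 5 and 5 | (15 − 13700), so the pair is consistent; merging gives x ≡ 447275 (mod 915325), where 915325 = lcm(48175, 95).
The solution is unique modulo lcm(205, 1175, 95) = 915325.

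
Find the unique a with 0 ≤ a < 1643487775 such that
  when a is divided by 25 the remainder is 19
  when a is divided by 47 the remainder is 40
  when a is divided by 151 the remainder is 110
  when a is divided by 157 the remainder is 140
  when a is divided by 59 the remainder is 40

767560894

From a ≡ 19 (mod 25) write a = 19 + 25t. Substituting into a ≡ 40 (mod 47) gives 25t ≡ 21 (mod 47), and since 25⁻¹ ≡ 32 (mod 47), t ≡ 14. Hence a ≡ 19 + 25·14 = 369 (mod 1175).
From a ≡ 369 (mod 1175) write a = 369 + 1175t. Substituting into a ≡ 110 (mod 151) gives 1175t ≡ 43 (mod 151), and since 118⁻¹ ≡ 32 (mod 151), t ≡ 17. Hence a ≡ 369 + 1175·17 = 20344 (mod 177425).
From a ≡ 20344 (mod 177425) write a = 20344 + 177425t. Substituting into a ≡ 140 (mod 157) gives 177425t ≡ 49 (mod 157), and since 15⁻¹ ≡ 21 (mod 157), t ≡ 87. Hence a ≡ 20344 + 177425·87 = 15456319 (mod 27855725).
From a ≡ 15456319 (mod 27855725) write a = 15456319 + 27855725t. Substituting into a ≡ 40 (mod 59) gives 27855725t ≡ 10 (mod 59), and since 55⁻¹ ≡ 44 (mod 59), t ≡ 27. Hence a ≡ 15456319 + 27855725·27 = 767560894 (mod 1643487775).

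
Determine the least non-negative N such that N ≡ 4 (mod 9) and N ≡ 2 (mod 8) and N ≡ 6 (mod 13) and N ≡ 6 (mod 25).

16906

The moduli are pairwise coprime; M = 9·8·13·25 = 23400.
M/9 = 2600; 2600 ≡ 8 (mod 9); 8·8 ≡ 1, so inverse 8.
M/8 = 2925; 2925 ≡ 5 (mod 8); 5·5 ≡ 1, so inverse 5.
M/13 = 1800; 1800 ≡ 6 (mod 13); 6·11 ≡ 1, so inverse 11.
M/25 = 936; 936 ≡ 11 (mod 25); 11·16 ≡ 1, so inverse 16.
N ≡ 4·2600·8 + 2·2925·5 + 6·1800·11 + 6·936·16 = 321106.
321106 mod 23400 = 16906.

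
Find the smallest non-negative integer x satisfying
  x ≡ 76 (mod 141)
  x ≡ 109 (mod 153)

gcd(141, 153) = 3 and 3 | (109 − 76), so the pair is consistent; merging gives x ≡ 1486 (mod 7191), where 7191 = lcm(141, 153).
The solution is unique modulo lcm(141, 153) = 7191.

1486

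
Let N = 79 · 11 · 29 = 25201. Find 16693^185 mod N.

Mod 79: 16693 ≡ 24; by Fermat, exponent reduces to 185 mod 78 = 29; 24^29 ≡ 56 (mod 79).
Mod 11: 16693 ≡ 6; by Fermat, exponent reduces to 185 mod 10 = 5; 6^5 ≡ 10 (mod 11).
Mod 29: 16693 ≡ 18; by Fermat, exponent reduces to 185 mod 28 = 17; 18^17 ≡ 26 (mod 29).
Combine by CRT: x ≡ 56 (mod 79), x ≡ 10 (mod 11), x ≡ 26 (mod 29) ⇒ x ≡ 7798 (mod 25201).

7798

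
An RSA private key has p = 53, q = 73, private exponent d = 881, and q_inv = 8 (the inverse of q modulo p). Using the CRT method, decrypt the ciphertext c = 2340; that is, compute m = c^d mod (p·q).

1004

d_p = d mod (p−1) = 881 mod 52 = 49; d_q = d mod (q−1) = 17.
m₁ = c^(d_p) mod p: c ≡ 8 (mod 53), and 8^49 mod 53 = 50.
m₂ = c^(d_q) mod q: c ≡ 4 (mod 73), and 4^17 mod 73 = 55.
h = q_inv·(m₁ − m₂) mod p = 8·(50 − 55) mod 53 = 13.
m = m₂ + h·q = 55 + 13·73 = 1004.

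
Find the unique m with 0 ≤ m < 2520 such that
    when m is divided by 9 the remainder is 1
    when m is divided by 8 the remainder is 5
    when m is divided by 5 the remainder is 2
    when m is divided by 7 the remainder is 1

757

The moduli are pairwise coprime; N = 9·8·5·7 = 2520.
N/9 = 280; 280 ≡ 1 (mod 9), inverse 1.
N/8 = 315; 315 ≡ 3 (mod 8); 3·3 ≡ 1, so inverse 3.
N/5 = 504; 504 ≡ 4 (mod 5); 4·4 ≡ 1, so inverse 4.
N/7 = 360; 360 ≡ 3 (mod 7); 3·5 ≡ 1, so inverse 5.
m ≡ 1·280·1 + 5·315·3 + 2·504·4 + 1·360·5 = 10837.
10837 mod 2520 = 757.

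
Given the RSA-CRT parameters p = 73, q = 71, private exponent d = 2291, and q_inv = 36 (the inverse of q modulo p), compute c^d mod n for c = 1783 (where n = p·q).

d_p = d mod (p−1) = 2291 mod 72 = 59; d_q = d mod (q−1) = 51.
m₁ = c^(d_p) mod p: c ≡ 31 (mod 73), and 31^59 mod 73 = 5.
m₂ = c^(d_q) mod q: c ≡ 8 (mod 71), and 8^51 mod 71 = 27.
h = q_inv·(m₁ − m₂) mod p = 36·(5 − 27) mod 73 = 11.
m = m₂ + h·q = 27 + 11·71 = 808.

808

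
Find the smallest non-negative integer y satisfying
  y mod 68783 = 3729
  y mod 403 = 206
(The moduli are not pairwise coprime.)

1654521

gcd(68783, 403) = 13 and 13 | (206 − 3729), so the pair is consistent; merging gives y ≡ 1654521 (mod 2132273), where 2132273 = lcm(68783, 403).
The solution is unique modulo lcm(68783, 403) = 2132273.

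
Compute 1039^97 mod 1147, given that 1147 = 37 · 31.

411

Mod 37: 1039 ≡ 3; by Fermat, exponent reduces to 97 mod 36 = 25; 3^25 ≡ 4 (mod 37).
Mod 31: 1039 ≡ 16; by Fermat, exponent reduces to 97 mod 30 = 7; 16^7 ≡ 8 (mod 31).
Combine by CRT: x ≡ 4 (mod 37), x ≡ 8 (mod 31) ⇒ x ≡ 411 (mod 1147).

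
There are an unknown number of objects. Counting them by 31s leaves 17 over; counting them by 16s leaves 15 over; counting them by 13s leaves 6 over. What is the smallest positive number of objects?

The moduli are pairwise coprime; M = 31·16·13 = 6448.
M/31 = 208; 208 ≡ 22 (mod 31); 22·24 ≡ 1, so inverse 24.
M/16 = 403; 403 ≡ 3 (mod 16); 3·11 ≡ 1, so inverse 11.
M/13 = 496; 496 ≡ 2 (mod 13); 2·7 ≡ 1, so inverse 7.
N ≡ 17·208·24 + 15·403·11 + 6·496·7 = 172191.
172191 mod 6448 = 4543.

4543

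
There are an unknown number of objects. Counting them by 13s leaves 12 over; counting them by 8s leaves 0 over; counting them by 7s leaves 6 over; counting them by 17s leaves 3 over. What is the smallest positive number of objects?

The moduli are pairwise coprime; M = 13·8·7·17 = 12376.
M/13 = 952; 952 ≡ 3 (mod 13); 3·9 ≡ 1, so inverse 9.
M/8 = 1547; 1547 ≡ 3 (mod 8); 3·3 ≡ 1, so inverse 3.
M/7 = 1768; 1768 ≡ 4 (mod 7); 4·2 ≡ 1, so inverse 2.
M/17 = 728; 728 ≡ 14 (mod 17); 14·11 ≡ 1, so inverse 11.
N ≡ 12·952·9 + 0·1547·3 + 6·1768·2 + 3·728·11 = 148056.
148056 mod 12376 = 11920.

11920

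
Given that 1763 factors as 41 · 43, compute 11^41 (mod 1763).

1036

Mod 41: 11 ≡ 11; by Fermat, exponent reduces to 41 mod 40 = 1; 11^1 ≡ 11 (mod 41).
Mod 43: 11 ≡ 11; 11^41 ≡ 4 (mod 43).
Combine by CRT: x ≡ 11 (mod 41), x ≡ 4 (mod 43) ⇒ x ≡ 1036 (mod 1763).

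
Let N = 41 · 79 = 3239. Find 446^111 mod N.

538

Mod 41: 446 ≡ 36; by Fermat, exponent reduces to 111 mod 40 = 31; 36^31 ≡ 5 (mod 41).
Mod 79: 446 ≡ 51; by Fermat, exponent reduces to 111 mod 78 = 33; 51^33 ≡ 64 (mod 79).
Combine by CRT: x ≡ 5 (mod 41), x ≡ 64 (mod 79) ⇒ x ≡ 538 (mod 3239).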